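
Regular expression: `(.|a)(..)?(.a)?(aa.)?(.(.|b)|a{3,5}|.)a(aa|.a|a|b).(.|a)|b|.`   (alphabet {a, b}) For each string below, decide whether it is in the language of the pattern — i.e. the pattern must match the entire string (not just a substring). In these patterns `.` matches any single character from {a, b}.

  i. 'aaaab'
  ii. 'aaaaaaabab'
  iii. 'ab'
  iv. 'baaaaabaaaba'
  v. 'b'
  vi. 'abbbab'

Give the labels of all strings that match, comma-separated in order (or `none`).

i. 'aaaab' → no match
ii. 'aaaaaaabab' → match
iii. 'ab' → no match
iv. 'baaaaabaaaba' → match
v. 'b' → match
vi. 'abbbab' → no match

ii, iv, v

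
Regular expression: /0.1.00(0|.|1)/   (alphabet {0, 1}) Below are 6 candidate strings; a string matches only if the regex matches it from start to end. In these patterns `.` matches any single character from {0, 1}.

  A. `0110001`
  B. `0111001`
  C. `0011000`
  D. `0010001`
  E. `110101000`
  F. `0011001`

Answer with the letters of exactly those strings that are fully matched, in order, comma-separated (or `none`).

A → match
B → match
C → match
D → match
E → no match — must start with `0`
F → match

A, B, C, D, F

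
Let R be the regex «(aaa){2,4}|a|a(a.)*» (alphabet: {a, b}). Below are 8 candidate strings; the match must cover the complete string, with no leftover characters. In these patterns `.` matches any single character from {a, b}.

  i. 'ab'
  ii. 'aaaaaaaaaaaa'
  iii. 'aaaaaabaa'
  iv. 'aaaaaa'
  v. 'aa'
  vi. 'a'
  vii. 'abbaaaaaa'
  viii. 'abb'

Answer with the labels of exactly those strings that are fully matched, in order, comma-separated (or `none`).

i → no match
ii → match
iii → match
iv → match
v → no match
vi → match
vii → no match
viii → no match

ii, iii, iv, vi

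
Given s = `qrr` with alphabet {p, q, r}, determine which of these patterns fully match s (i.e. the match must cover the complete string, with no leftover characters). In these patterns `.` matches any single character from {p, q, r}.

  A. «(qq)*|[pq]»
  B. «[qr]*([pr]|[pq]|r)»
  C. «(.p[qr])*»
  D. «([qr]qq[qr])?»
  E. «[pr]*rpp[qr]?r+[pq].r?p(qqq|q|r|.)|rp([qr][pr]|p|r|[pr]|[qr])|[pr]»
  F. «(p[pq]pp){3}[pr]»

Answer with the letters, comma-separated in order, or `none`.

A → no match
B → match
C → no match
D → no match
E → no match
F → no match — must start with `p`

B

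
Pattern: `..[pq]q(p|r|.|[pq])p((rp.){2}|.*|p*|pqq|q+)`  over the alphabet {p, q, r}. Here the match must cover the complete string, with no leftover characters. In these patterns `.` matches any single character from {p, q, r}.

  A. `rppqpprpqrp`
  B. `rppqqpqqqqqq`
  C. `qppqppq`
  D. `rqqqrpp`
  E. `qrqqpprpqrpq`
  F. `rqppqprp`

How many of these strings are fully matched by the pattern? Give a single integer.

5

A → match
B → match
C → match
D → match
E → match
F → no match
Total matched: 5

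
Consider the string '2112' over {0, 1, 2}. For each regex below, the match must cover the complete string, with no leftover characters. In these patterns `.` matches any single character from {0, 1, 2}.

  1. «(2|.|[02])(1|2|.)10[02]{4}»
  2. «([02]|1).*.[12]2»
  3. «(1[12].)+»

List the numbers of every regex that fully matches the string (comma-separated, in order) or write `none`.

1 → no match
2 → match
3 → no match — must start with '1'

2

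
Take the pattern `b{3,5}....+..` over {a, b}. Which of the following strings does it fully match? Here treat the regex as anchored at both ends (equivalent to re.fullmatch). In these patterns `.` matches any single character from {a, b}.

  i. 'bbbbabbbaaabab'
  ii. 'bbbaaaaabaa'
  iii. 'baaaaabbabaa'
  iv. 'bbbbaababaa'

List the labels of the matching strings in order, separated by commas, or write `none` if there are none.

i → match
ii → match
iii → no match
iv → match

i, ii, iv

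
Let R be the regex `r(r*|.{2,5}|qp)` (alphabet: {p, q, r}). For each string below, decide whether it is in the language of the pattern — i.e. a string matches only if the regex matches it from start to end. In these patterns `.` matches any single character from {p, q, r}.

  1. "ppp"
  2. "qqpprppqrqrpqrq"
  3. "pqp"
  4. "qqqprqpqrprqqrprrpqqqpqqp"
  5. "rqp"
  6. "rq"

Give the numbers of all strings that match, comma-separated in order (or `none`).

5

1 → no match — must start with "r"
2 → no match — must start with "r"
3 → no match — must start with "r"
4 → no match — must start with "r"
5 → match
6 → no match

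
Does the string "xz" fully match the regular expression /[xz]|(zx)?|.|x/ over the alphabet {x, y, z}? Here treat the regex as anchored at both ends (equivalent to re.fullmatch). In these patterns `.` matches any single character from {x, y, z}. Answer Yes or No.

No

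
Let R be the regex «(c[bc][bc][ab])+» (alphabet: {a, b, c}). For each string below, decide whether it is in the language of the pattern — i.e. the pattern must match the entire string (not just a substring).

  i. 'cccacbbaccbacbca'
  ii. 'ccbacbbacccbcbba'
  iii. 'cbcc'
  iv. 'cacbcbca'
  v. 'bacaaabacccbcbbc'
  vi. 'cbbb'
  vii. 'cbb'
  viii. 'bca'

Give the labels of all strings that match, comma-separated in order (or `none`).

i → match
ii → match
iii → no match
iv → no match
v → no match — must start with 'c'
vi → match
vii → no match
viii → no match — must start with 'c'

i, ii, vi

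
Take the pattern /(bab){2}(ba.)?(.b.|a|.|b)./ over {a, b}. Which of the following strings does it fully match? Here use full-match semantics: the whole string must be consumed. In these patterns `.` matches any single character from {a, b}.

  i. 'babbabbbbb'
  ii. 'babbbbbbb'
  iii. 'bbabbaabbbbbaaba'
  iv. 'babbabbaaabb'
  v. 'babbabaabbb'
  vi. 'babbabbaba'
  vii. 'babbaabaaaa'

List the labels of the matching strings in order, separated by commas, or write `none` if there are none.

i → match
ii → no match
iii → no match — must start with 'bab'
iv → no match
v → no match
vi → no match
vii → no match

i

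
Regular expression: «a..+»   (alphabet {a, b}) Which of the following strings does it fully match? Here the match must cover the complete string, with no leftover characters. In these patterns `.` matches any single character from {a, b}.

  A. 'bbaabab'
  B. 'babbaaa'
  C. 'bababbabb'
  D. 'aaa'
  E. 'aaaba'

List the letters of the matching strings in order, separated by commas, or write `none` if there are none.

A → no match — must start with 'a'
B → no match — must start with 'a'
C → no match — must start with 'a'
D → match
E → match

D, E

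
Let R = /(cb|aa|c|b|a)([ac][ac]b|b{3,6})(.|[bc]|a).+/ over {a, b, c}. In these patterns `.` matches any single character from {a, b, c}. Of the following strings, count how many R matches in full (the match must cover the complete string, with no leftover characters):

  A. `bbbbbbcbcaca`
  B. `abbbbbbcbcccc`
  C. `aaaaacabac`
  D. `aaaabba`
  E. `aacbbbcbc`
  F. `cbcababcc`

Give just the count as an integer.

5

A. `bbbbbbcbcaca` → match
B → match
C. `aaaaacabac` → no match
D. `aaaabba` → match
E. `aacbbbcbc` → match
F. `cbcababcc` → match
Total matched: 5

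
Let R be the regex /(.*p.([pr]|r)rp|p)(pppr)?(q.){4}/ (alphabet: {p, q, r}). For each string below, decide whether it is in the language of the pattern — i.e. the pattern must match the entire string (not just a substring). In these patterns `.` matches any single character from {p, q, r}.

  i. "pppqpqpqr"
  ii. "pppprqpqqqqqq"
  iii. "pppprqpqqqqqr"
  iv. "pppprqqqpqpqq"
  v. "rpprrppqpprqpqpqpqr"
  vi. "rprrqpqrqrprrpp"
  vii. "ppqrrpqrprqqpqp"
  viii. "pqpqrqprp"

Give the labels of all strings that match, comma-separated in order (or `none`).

i → no match
ii → match
iii → match
iv → match
v → no match
vi → no match
vii → no match
viii → no match

ii, iii, iv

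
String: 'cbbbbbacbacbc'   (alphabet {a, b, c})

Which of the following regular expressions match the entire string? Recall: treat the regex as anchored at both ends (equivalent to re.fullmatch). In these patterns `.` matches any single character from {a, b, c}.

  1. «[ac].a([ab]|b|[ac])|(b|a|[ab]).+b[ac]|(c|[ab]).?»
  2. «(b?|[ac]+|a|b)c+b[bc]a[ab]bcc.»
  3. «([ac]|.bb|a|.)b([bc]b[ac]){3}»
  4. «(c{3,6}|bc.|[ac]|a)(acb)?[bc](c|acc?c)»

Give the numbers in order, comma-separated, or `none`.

3

1 → no match
2 → no match
3 → match
4 → no match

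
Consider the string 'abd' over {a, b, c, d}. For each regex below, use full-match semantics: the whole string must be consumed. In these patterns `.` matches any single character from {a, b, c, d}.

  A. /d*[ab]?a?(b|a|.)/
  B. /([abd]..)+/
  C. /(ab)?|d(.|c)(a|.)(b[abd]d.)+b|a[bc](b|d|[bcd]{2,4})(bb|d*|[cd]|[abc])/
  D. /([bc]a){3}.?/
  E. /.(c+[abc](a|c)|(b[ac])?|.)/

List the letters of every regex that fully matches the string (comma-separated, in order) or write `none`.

B, C

A → no match
B → match
C → match
D → no match
E → no match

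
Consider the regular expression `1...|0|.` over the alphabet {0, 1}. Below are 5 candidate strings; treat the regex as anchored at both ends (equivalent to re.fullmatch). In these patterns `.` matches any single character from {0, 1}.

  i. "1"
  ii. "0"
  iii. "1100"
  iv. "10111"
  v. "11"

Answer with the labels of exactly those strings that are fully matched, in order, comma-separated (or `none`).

i → match
ii → match
iii → match
iv → no match
v → no match

i, ii, iii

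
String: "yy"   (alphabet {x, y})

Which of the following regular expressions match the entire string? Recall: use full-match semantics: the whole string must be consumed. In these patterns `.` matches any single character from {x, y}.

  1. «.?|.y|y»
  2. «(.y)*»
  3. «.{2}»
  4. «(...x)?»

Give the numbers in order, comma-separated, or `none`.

1, 2, 3

1 → match
2 → match
3 → match
4 → no match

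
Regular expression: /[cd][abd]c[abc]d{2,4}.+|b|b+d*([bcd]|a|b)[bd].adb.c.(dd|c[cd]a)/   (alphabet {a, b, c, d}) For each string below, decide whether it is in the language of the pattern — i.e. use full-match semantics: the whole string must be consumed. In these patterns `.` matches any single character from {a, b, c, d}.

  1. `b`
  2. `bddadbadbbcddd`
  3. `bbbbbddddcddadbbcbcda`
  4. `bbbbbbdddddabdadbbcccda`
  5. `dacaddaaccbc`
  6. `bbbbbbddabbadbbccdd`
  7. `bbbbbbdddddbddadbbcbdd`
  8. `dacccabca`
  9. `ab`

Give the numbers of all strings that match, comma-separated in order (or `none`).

1 → match
2 → match
3 → match
4 → match
5 → match
6 → match
7 → match
8 → no match
9 → no match

1, 2, 3, 4, 5, 6, 7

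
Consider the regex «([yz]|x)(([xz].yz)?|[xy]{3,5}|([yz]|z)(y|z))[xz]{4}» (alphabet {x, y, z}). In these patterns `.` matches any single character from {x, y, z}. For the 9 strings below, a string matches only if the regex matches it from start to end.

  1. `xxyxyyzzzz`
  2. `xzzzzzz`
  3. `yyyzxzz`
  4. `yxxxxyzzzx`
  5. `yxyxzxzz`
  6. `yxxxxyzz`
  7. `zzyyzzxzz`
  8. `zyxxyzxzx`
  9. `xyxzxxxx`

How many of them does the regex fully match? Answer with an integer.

7

1. `xxyxyyzzzz` → match
2. `xzzzzzz` → match
3. `yyyzxzz` → match
4. `yxxxxyzzzx` → match
5. `yxyxzxzz` → match
6. `yxxxxyzz` → no match
7. `zzyyzzxzz` → match
8. `zyxxyzxzx` → match
9. `xyxzxxxx` → no match
Total matched: 7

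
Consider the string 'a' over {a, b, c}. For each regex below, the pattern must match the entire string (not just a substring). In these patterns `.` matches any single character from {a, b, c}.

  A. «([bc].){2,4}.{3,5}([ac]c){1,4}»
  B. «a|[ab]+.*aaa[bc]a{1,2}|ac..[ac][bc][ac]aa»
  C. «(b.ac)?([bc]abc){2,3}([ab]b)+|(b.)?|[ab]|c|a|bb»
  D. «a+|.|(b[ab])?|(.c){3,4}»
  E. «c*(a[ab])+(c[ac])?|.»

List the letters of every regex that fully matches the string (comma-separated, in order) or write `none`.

B, C, D, E

A → no match — must end with 'c'
B → match
C → match
D → match
E → match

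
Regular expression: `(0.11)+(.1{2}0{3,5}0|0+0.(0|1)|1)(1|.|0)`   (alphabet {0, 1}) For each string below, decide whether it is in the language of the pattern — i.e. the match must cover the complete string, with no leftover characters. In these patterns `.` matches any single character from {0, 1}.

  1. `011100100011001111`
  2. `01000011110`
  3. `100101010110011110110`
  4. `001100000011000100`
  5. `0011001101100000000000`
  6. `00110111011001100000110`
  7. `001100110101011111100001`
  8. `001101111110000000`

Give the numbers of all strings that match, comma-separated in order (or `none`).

1 → no match
2 → no match
3 → no match — must start with `0`
4 → no match
5 → no match
6 → no match
7 → no match
8 → match

8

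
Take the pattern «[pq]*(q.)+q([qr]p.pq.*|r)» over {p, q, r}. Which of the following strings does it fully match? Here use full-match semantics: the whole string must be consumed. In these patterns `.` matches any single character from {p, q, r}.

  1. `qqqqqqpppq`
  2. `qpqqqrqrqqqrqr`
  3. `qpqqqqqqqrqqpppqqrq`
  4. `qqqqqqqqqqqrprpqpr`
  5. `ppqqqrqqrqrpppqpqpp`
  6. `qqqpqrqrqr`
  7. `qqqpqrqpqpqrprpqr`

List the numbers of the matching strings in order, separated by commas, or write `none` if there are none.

1, 2, 3, 4, 6, 7

1 → match
2 → match
3 → match
4 → match
5 → no match
6 → match
7 → match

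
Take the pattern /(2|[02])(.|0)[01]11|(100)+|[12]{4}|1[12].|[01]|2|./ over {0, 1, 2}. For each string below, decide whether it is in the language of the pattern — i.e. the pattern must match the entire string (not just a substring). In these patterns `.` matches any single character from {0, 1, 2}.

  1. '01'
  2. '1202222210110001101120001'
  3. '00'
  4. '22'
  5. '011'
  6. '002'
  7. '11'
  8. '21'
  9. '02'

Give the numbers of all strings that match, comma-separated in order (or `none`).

none

1 → no match
2 → no match
3 → no match
4 → no match
5 → no match
6 → no match
7 → no match
8 → no match
9 → no match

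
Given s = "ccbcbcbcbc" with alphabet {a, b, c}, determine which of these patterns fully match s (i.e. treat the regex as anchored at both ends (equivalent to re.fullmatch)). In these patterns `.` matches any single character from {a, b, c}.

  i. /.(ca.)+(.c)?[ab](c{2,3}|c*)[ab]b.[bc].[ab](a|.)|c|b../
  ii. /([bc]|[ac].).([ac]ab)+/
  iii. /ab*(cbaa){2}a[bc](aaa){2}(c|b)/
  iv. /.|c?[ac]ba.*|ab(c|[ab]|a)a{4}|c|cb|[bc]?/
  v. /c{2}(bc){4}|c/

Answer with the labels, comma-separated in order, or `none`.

v

i → no match
ii → no match — must end with "ab"
iii → no match — must start with "a"
iv → no match
v → match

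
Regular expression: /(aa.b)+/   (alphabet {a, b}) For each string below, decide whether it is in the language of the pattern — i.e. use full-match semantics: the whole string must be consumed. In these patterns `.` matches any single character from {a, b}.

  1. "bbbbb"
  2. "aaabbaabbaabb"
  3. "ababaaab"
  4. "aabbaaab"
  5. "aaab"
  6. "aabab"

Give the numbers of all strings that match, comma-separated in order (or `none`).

4, 5

1 → no match — must start with "aa"
2 → no match
3 → no match — must start with "aa"
4 → match
5 → match
6 → no match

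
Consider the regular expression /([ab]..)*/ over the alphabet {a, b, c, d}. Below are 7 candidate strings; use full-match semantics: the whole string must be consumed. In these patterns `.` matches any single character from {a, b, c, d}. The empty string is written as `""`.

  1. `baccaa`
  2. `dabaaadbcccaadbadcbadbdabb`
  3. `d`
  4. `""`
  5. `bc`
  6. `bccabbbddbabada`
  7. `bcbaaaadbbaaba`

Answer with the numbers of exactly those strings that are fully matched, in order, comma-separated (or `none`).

1 → no match
2 → no match
3 → no match
4 → match
5 → no match
6 → match
7 → no match

4, 6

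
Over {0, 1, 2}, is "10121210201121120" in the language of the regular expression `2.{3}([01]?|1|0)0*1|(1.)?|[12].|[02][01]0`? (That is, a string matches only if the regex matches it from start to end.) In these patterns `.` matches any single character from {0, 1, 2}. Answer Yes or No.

No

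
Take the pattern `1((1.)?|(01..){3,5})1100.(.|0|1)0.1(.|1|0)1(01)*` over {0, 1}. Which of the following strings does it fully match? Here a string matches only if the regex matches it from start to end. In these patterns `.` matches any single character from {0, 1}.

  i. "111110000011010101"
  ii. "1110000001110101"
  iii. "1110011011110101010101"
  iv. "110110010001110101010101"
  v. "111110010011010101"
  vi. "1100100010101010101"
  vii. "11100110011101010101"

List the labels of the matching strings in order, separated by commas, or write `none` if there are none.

i, ii, iii, iv, v, vii

i → match
ii → match
iii → match
iv → match
v → match
vi → no match
vii → match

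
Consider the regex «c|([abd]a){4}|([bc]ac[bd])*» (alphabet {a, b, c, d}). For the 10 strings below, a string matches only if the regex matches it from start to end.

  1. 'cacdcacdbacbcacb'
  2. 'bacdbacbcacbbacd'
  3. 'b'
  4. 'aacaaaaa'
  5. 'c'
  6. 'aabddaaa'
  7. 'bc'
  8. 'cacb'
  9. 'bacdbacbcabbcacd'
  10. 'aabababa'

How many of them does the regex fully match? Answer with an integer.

5

1 → match
2 → match
3 → no match
4 → no match
5 → match
6 → no match
7 → no match
8 → match
9 → no match
10 → match
Total matched: 5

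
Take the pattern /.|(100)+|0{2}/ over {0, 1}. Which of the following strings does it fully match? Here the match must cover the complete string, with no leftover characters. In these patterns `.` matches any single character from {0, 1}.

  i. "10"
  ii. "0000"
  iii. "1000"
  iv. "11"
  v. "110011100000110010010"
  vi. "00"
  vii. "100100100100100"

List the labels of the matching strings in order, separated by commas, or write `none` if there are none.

vi, vii

i. "10" → no match
ii. "0000" → no match
iii. "1000" → no match
iv. "11" → no match
v → no match
vi. "00" → match
vii → match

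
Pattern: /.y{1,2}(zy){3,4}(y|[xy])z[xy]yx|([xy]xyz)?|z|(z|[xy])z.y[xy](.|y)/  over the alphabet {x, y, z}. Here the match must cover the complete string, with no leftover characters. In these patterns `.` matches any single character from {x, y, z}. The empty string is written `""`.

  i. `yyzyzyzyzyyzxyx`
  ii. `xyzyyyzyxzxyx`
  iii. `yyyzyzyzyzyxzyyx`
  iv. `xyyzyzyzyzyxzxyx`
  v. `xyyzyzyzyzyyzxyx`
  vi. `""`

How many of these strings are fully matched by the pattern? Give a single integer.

i → match
ii → no match
iii → match
iv → match
v → match
vi → match
Total matched: 5

5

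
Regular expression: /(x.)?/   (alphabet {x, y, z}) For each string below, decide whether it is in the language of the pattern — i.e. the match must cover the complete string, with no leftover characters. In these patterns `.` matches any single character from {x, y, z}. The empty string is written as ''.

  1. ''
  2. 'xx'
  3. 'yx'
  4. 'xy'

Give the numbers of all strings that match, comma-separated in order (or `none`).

1 → match
2 → match
3 → no match
4 → match

1, 2, 4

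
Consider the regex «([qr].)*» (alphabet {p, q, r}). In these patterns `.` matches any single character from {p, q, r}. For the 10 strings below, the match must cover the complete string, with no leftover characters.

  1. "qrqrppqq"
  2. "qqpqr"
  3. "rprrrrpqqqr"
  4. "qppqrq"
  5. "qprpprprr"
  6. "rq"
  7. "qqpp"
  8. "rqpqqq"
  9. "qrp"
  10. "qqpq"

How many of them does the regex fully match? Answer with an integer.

1 → no match
2 → no match
3 → no match
4 → no match
5 → no match
6 → match
7 → no match
8 → no match
9 → no match
10 → no match
Total matched: 1

1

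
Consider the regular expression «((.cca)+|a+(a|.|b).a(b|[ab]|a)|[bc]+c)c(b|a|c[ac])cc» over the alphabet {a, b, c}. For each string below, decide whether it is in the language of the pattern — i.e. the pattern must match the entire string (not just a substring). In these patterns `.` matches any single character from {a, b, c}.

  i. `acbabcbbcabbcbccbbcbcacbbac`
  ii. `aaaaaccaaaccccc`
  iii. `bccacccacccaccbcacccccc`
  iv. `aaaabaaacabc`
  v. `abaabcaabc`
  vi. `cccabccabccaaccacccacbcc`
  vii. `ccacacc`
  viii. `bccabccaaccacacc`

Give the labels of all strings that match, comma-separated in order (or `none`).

vi, viii

i → no match — must end with `cc`
ii → no match
iii → no match
iv → no match — must end with `cc`
v → no match — must end with `cc`
vi → match
vii → no match
viii → match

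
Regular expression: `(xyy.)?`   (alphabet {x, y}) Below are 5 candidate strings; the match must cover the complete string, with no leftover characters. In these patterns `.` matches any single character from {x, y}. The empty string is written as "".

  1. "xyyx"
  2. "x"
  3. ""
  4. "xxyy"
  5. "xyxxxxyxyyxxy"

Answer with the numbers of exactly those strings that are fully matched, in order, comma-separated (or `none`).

1 → match
2 → no match
3 → match
4 → no match
5 → no match

1, 3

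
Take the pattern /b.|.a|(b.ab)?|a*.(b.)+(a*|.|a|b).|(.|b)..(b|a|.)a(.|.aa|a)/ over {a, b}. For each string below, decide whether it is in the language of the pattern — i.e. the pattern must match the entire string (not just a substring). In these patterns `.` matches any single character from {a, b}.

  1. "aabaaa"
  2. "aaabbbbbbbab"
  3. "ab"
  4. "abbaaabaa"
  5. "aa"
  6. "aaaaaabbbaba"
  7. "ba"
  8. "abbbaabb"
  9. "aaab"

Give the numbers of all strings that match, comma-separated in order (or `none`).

1 → match
2 → match
3 → no match
4 → no match
5 → match
6 → match
7 → match
8 → no match
9 → no match

1, 2, 5, 6, 7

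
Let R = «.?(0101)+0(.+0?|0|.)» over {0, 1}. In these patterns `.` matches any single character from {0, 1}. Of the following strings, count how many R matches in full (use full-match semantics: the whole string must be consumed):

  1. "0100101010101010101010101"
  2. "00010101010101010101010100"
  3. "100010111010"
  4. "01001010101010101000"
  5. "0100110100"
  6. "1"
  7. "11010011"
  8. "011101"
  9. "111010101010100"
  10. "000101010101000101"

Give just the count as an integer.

0

1 → no match
2 → no match
3 → no match
4 → no match
5 → no match
6 → no match
7 → no match
8 → no match
9 → no match
10 → no match
Total matched: 0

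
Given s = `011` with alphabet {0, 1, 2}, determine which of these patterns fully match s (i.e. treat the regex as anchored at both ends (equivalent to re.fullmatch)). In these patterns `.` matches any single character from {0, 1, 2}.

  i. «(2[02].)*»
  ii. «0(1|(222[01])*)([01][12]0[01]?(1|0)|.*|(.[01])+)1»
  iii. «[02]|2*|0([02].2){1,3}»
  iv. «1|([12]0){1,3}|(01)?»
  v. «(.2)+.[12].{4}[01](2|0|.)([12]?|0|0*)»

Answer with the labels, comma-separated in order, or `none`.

ii

i → no match
ii → match
iii → no match
iv → no match
v → no match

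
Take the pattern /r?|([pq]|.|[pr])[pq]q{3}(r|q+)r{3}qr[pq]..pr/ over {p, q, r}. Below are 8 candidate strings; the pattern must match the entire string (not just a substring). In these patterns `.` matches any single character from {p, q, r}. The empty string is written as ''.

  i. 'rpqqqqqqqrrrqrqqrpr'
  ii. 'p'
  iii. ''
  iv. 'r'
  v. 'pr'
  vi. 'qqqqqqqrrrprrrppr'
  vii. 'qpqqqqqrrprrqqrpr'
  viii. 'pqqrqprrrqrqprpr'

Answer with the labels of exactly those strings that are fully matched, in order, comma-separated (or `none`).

i, iii, iv

i → match
ii → no match
iii → match
iv → match
v → no match
vi → no match
vii → no match
viii → no match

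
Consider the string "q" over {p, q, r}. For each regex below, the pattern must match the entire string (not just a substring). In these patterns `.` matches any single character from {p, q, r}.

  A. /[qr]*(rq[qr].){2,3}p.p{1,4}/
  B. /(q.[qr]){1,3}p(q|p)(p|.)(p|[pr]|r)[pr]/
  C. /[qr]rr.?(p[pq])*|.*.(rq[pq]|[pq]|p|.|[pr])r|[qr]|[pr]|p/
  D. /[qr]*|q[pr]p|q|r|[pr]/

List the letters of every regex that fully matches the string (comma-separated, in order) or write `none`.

C, D

A → no match — must end with "p"
B → no match
C → match
D → match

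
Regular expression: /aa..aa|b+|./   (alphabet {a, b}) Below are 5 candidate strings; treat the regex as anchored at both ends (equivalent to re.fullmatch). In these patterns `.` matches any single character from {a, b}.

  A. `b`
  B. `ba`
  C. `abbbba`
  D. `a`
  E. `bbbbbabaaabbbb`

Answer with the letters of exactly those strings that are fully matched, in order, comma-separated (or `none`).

A → match
B → no match
C → no match
D → match
E → no match

A, D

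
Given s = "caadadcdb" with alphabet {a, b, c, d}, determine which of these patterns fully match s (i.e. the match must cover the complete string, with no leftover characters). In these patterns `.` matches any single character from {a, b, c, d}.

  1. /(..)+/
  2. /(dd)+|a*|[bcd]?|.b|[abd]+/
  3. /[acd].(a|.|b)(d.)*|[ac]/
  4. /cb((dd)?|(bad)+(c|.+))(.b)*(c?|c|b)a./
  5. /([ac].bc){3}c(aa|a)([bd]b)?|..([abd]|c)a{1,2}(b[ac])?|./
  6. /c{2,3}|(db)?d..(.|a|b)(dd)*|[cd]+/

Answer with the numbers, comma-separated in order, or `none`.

3

1 → no match
2 → no match
3 → match
4 → no match — must start with "cb"
5 → no match
6 → no match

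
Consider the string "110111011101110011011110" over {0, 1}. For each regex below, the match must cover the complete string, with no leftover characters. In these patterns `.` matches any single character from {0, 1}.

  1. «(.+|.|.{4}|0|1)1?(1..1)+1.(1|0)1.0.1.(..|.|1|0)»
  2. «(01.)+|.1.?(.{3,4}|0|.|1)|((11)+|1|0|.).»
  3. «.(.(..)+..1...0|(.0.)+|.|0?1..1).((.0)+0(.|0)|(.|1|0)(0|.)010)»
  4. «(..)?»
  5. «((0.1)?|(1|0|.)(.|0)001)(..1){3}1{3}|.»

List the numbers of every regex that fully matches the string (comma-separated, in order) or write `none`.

1

1 → match
2 → no match
3 → no match
4 → no match
5 → no match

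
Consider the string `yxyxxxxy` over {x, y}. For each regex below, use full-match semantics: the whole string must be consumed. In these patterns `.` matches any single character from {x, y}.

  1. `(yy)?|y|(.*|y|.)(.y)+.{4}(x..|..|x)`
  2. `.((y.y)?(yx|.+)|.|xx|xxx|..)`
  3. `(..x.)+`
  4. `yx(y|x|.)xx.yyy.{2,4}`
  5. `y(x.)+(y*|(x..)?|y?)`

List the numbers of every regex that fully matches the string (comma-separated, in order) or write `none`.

1 → no match
2 → match
3 → no match
4 → no match
5 → match

2, 5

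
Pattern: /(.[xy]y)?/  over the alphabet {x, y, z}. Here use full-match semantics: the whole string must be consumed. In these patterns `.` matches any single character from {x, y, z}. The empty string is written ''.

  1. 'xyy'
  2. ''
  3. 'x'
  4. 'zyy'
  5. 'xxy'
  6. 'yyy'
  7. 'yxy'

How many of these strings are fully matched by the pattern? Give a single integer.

1 → match
2 → match
3 → no match
4 → match
5 → match
6 → match
7 → match
Total matched: 6

6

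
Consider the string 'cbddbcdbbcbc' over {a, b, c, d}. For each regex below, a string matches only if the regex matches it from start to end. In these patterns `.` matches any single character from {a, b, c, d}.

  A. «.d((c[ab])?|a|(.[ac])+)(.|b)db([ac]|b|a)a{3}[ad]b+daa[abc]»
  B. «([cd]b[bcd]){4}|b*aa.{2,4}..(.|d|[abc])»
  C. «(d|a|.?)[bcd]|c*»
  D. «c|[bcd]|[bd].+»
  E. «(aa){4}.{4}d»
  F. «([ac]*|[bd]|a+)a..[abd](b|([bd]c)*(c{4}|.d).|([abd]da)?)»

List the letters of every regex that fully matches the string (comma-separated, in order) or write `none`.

A → no match
B → match
C → no match
D → no match
E → no match — must start with 'aa'
F → no match

B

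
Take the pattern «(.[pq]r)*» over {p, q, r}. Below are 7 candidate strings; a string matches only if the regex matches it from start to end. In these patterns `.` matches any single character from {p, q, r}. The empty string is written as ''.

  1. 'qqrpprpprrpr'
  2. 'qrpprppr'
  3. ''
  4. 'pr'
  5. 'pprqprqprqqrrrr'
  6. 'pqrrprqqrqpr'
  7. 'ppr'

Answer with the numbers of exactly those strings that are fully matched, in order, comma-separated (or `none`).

1, 3, 6, 7

1. 'qqrpprpprrpr' → match
2. 'qrpprppr' → no match
3. '' → match
4. 'pr' → no match
5 → no match
6. 'pqrrprqqrqpr' → match
7. 'ppr' → match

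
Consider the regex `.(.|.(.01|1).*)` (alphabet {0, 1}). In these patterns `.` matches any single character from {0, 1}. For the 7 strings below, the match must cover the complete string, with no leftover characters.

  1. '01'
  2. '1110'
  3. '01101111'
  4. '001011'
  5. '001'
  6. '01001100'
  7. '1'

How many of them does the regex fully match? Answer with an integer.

6

1 → match
2 → match
3 → match
4 → match
5 → match
6 → match
7 → no match
Total matched: 6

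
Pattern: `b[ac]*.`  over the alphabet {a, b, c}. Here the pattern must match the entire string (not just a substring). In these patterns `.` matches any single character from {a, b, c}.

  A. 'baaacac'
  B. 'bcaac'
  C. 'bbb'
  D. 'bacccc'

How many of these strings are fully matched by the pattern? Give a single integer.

3

A → match
B → match
C → no match
D → match
Total matched: 3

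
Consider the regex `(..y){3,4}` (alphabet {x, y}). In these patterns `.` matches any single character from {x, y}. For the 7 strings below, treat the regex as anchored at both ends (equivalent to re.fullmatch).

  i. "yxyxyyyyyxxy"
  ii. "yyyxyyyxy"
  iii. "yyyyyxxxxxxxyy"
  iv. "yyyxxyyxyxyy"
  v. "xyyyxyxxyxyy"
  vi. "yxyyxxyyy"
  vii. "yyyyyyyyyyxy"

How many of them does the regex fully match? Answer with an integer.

5

i → match
ii → match
iii → no match
iv → match
v → match
vi → no match
vii → match
Total matched: 5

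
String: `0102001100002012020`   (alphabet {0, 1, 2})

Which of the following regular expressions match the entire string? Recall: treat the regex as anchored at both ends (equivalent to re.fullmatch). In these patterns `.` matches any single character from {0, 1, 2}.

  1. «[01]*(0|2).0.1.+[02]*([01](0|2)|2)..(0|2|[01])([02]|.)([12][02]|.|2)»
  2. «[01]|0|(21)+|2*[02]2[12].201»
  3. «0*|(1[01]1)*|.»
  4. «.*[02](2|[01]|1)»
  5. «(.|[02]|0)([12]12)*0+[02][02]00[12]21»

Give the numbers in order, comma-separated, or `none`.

1, 4

1 → match
2 → no match
3 → no match
4 → match
5 → no match — must end with `21`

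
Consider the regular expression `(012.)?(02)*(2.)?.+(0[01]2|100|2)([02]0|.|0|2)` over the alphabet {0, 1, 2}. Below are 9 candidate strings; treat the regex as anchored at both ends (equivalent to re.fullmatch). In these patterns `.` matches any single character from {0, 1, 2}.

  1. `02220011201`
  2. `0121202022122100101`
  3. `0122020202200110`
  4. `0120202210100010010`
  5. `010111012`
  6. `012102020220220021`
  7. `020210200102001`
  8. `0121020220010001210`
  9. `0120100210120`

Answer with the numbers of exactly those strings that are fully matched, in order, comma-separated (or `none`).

1 → no match
2 → no match
3 → no match
4 → no match
5 → no match
6 → match
7 → no match
8 → no match
9 → match

6, 9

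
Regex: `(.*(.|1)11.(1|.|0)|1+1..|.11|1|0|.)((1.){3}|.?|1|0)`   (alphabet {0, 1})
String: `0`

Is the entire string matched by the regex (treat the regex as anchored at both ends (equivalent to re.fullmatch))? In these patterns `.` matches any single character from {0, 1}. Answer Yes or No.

Yes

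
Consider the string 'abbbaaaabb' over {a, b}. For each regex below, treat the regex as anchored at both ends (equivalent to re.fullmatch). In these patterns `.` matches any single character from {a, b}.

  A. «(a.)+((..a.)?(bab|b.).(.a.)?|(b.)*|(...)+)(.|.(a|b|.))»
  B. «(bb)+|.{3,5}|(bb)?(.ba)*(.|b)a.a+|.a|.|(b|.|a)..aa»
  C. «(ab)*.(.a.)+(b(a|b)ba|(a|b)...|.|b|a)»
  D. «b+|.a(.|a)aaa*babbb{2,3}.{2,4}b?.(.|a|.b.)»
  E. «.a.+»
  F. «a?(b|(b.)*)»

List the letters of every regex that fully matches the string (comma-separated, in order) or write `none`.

A, C

A → match
B → no match
C → match
D → no match
E → no match
F → no match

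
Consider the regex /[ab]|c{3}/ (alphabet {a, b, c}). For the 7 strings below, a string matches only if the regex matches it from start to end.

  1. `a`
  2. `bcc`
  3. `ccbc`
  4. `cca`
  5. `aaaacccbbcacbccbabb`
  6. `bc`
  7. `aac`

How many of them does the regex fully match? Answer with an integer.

1 → match
2 → no match
3 → no match
4 → no match
5 → no match
6 → no match
7 → no match
Total matched: 1

1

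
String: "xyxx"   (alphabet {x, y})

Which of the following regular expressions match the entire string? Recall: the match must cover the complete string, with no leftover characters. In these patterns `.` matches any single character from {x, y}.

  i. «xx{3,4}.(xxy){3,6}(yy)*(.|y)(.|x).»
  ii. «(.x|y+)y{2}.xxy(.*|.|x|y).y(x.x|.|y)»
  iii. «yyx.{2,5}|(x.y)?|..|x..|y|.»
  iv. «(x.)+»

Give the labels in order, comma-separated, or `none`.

iv

i → no match — must start with "xx"
ii → no match
iii → no match
iv → match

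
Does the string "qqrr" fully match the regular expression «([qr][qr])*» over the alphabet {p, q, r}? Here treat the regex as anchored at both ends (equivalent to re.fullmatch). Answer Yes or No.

Yes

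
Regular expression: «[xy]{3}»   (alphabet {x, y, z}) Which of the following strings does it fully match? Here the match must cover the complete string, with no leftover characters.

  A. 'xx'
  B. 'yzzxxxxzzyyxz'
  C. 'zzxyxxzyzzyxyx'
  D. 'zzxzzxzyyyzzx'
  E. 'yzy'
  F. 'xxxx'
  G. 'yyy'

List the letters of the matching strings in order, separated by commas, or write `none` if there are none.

G

A. 'xx' → no match
B → no match
C → no match
D → no match
E. 'yzy' → no match
F. 'xxxx' → no match
G. 'yyy' → match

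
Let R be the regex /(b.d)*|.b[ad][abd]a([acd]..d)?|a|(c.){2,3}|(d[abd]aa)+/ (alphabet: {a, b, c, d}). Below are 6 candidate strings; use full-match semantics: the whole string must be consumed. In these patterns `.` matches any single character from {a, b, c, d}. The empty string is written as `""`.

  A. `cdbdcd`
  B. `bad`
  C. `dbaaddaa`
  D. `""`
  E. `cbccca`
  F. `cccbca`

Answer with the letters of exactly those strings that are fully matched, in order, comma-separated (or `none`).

B, C, D, E, F

A → no match
B → match
C → match
D → match
E → match
F → match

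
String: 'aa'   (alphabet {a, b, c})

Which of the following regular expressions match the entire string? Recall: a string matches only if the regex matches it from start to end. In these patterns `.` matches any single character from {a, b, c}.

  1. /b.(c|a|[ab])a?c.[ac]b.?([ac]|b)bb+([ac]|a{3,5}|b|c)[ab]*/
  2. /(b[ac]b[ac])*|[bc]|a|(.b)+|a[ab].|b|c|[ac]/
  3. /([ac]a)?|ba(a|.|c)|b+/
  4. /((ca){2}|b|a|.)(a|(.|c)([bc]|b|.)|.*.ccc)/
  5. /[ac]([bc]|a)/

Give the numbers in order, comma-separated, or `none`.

3, 4, 5

1 → no match — must start with 'b'
2 → no match
3 → match
4 → match
5 → match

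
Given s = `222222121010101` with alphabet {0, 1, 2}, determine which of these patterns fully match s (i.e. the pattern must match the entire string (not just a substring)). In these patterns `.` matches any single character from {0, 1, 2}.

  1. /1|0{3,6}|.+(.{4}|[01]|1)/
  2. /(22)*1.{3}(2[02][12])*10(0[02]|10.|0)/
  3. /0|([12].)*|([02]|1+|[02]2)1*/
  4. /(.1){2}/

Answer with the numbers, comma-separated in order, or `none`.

1 → match
2 → match
3 → no match
4 → no match

1, 2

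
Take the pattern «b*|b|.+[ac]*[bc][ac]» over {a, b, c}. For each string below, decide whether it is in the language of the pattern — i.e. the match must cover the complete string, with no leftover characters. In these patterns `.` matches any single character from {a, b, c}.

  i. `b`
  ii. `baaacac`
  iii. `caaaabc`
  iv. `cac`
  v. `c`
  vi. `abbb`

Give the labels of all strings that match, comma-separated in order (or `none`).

i → match
ii → no match
iii → match
iv → no match
v → no match
vi → no match

i, iii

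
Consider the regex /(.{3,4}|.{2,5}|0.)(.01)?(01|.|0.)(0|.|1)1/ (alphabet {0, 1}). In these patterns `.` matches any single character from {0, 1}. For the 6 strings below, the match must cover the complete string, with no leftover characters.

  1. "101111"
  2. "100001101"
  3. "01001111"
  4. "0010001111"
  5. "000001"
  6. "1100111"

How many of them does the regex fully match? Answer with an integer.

6

1 → match
2 → match
3 → match
4 → match
5 → match
6 → match
Total matched: 6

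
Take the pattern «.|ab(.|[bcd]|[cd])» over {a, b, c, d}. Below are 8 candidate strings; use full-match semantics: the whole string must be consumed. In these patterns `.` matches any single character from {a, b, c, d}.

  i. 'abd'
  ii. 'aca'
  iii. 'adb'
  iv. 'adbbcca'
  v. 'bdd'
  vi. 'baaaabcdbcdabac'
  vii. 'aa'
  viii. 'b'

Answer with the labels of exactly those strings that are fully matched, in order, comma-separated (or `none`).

i, viii

i → match
ii → no match
iii → no match
iv → no match
v → no match
vi → no match
vii → no match
viii → match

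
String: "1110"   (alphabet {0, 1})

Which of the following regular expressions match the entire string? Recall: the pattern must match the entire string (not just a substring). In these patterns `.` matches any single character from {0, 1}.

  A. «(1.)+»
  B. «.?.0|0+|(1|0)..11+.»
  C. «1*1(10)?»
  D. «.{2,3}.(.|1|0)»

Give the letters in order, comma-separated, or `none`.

A, C, D

A → match
B → no match
C → match
D → match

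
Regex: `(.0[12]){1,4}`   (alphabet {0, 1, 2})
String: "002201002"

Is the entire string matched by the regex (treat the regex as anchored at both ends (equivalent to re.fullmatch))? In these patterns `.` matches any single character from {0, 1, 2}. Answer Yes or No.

Yes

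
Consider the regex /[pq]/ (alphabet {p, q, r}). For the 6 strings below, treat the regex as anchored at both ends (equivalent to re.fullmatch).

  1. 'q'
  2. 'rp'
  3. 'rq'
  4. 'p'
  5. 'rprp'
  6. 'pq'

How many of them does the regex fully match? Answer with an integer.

1. 'q' → match
2. 'rp' → no match
3. 'rq' → no match
4. 'p' → match
5. 'rprp' → no match
6. 'pq' → no match
Total matched: 2

2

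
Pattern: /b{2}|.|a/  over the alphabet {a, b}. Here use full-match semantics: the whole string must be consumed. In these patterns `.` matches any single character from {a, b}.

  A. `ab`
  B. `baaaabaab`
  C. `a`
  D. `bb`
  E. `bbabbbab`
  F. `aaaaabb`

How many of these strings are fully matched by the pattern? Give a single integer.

A → no match
B → no match
C → match
D → match
E → no match
F → no match
Total matched: 2

2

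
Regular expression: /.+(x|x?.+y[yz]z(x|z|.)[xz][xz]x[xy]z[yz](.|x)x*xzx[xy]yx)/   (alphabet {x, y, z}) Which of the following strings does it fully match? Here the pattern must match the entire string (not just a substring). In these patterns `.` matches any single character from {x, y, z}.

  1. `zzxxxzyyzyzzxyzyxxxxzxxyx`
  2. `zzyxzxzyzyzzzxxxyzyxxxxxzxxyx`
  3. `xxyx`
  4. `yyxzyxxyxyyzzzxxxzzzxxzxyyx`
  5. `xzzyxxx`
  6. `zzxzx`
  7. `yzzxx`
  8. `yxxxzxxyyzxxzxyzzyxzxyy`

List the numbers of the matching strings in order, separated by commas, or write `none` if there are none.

1, 2, 3, 4, 5, 6, 7

1 → match
2 → match
3 → match
4 → match
5 → match
6 → match
7 → match
8 → no match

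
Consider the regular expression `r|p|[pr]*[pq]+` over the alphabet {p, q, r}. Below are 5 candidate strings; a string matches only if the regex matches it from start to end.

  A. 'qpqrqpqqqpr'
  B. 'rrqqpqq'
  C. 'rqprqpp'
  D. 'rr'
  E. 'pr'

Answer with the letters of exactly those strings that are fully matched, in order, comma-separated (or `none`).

B

A → no match
B → match
C → no match
D → no match
E → no match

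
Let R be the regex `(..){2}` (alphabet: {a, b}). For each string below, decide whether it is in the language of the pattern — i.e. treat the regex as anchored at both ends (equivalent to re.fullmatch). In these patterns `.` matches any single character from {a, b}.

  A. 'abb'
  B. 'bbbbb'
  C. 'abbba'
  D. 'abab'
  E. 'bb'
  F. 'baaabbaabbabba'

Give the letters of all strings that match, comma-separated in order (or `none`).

D

A. 'abb' → no match
B. 'bbbbb' → no match
C. 'abbba' → no match
D. 'abab' → match
E. 'bb' → no match
F → no match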